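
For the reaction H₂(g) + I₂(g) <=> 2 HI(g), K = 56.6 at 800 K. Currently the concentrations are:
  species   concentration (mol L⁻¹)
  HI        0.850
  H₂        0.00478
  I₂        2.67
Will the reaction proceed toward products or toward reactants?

Q = [HI]² / ([H₂]·[I₂]) = (0.850)² / ((0.00478)·(2.67)) = 56.6
Q = 56.6 = K, so the system is already at equilibrium.

no net change (already at equilibrium)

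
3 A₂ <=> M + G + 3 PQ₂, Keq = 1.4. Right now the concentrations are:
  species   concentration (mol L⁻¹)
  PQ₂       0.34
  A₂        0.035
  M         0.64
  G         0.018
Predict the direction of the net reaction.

to the left

Q = [M]·[G]·[PQ₂]³ / [A₂]³ = (0.64)·(0.018)·(0.34)³ / (0.035)³ = 11
Q = 11 > Keq = 1.4, so the reverse reaction proceeds.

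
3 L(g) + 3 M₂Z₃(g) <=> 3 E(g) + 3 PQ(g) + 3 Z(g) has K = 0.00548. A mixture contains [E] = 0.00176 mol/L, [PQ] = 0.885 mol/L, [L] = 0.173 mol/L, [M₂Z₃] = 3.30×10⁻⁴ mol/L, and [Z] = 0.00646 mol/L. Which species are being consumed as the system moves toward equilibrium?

Q = [E]³·[PQ]³·[Z]³ / ([L]³·[M₂Z₃]³) = (0.00176)³·(0.885)³·(0.00646)³ / ((0.173)³·(3.30×10⁻⁴)³) = 0.00548
Q = 0.00548 = K; the system is at equilibrium.

none (at equilibrium)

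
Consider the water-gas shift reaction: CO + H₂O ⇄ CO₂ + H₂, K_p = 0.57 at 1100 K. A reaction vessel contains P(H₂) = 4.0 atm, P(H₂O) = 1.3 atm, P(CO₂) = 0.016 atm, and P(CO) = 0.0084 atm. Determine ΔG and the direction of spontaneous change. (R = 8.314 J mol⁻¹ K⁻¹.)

ΔG = 21.3 kJ/mol; the forward reaction is non-spontaneous

Q_p = P(CO₂)·P(H₂) / (P(CO)·P(H₂O)) = (0.016)·(4.0) / ((0.0084)·(1.3)) = 5.86
ΔG = RT ln(Q_p/K_p) = (8.314 J mol⁻¹ K⁻¹)(1100 K) × ln(5.86/0.57)
   = (9.145 kJ/mol)(2.330) = 21.3 kJ/mol
ΔG > 0, so the forward reaction is non-spontaneous (proceeds in reverse).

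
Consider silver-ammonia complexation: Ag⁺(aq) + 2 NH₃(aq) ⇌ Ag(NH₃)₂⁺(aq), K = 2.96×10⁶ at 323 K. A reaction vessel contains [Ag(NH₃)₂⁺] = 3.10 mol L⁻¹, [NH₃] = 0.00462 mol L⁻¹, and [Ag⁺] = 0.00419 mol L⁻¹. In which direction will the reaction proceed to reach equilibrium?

Q = [Ag(NH₃)₂⁺] / ([Ag⁺]·[NH₃]²) = (3.10) / ((0.00419)·(0.00462)²) = 3.47×10⁷
Q = 3.47×10⁷ > K = 2.96×10⁶, so the reverse reaction proceeds.

toward reactants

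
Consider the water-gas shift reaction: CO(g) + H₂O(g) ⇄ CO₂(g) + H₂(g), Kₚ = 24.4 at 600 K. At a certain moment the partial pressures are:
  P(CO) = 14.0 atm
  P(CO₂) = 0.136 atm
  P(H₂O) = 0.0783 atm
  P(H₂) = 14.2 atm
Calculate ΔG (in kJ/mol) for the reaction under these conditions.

Qₚ = P(CO₂)·P(H₂) / (P(CO)·P(H₂O)) = (0.136)·(14.2) / ((14.0)·(0.0783)) = 1.76
ΔG = RT ln(Qₚ/Kₚ) = (8.314 J mol⁻¹ K⁻¹)(600 K) × ln(1.76/24.4)
   = (4.988 kJ/mol)(-2.629) = -13.1 kJ/mol
ΔG < 0, so the forward reaction is spontaneous (proceeds forward).

ΔG = -13.1 kJ/mol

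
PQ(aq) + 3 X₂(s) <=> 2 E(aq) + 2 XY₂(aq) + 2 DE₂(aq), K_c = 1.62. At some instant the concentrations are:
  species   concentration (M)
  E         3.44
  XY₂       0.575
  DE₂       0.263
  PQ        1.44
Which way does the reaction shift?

to the right

(X₂ is a pure solid — omitted from Q_c.)
Q_c = [E]²·[XY₂]²·[DE₂]² / [PQ] = (3.44)²·(0.575)²·(0.263)² / (1.44) = 0.188
Q_c = 0.188 < K_c = 1.62, so the forward reaction proceeds.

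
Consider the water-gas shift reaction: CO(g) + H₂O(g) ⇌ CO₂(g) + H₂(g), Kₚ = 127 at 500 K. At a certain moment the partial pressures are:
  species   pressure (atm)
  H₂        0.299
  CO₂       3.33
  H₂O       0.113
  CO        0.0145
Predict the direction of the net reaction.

Qₚ = P(CO₂)·P(H₂) / (P(CO)·P(H₂O)) = (3.33)·(0.299) / ((0.0145)·(0.113)) = 608
Qₚ = 608 > Kₚ = 127, so the reverse reaction proceeds.

to the left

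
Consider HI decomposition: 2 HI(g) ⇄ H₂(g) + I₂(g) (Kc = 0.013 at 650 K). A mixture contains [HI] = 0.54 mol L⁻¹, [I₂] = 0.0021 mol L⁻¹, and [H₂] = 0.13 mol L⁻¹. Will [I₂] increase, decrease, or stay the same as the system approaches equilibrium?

Qc = [H₂]·[I₂] / [HI]² = (0.13)·(0.0021) / (0.54)² = 9.4e-4
Qc = 9.4e-4 < Kc = 0.013: net forward reaction.
I₂ is a product, so it increases.

increase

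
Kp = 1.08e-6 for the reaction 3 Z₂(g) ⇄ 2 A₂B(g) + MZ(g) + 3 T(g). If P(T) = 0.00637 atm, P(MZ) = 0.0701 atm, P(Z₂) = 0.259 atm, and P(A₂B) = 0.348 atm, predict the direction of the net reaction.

Qp = P(A₂B)²·P(MZ)·P(T)³ / P(Z₂)³ = (0.348)²·(0.0701)·(0.00637)³ / (0.259)³ = 1.26e-7
Qp = 1.26e-7 < Kp = 1.08e-6, so the forward reaction proceeds.

to the right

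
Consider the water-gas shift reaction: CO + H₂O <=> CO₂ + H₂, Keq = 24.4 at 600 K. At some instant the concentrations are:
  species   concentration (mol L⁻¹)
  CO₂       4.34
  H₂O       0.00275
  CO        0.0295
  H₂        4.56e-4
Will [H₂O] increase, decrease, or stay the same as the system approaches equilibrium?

stay the same

Q = [CO₂]·[H₂] / ([CO]·[H₂O]) = (4.34)·(4.56e-4) / ((0.0295)·(0.00275)) = 24.4
Q = 24.4 = Keq; the system is at equilibrium.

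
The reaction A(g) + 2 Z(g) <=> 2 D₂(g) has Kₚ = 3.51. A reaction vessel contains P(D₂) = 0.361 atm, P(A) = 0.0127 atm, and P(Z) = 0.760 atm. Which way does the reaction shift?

Qₚ = P(D₂)² / (P(A)·P(Z)²) = (0.361)² / ((0.0127)·(0.760)²) = 17.8
Qₚ = 17.8 > Kₚ = 3.51, so the reverse reaction proceeds.

to the left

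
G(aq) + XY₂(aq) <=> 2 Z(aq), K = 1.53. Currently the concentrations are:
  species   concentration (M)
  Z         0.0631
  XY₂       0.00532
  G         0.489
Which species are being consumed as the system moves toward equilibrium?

none (at equilibrium)

Q = [Z]² / ([G]·[XY₂]) = (0.0631)² / ((0.489)·(0.00532)) = 1.53
Q = 1.53 = K; the system is at equilibrium.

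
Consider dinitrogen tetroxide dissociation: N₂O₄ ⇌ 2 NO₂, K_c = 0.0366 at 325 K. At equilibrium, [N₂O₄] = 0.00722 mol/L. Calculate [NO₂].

At equilibrium, K_c = [NO₂]² / [N₂O₄] = 0.0366.
([NO₂])² / (0.00722) = 0.0366
[NO₂]² = 2.64×10⁻⁴ ⇒ [NO₂] = 0.0163 mol/L

[NO₂] = 0.0163 mol/L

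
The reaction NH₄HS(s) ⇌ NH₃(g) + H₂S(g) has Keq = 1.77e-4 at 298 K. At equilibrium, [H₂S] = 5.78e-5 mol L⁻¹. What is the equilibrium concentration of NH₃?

[NH₃] = 3.06 mol L⁻¹

(NH₄HS is a pure solid — omitted from Keq.)
At equilibrium, Keq = [NH₃]·[H₂S] = 1.77e-4.
([NH₃])·(5.78e-5) = 1.77e-4
[NH₃] = 3.06 mol L⁻¹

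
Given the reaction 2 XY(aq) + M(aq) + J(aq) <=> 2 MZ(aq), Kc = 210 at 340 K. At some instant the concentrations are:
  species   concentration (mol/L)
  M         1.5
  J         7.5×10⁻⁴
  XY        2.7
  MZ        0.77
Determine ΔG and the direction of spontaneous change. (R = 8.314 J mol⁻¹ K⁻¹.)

ΔG = -3.01 kJ/mol; the forward reaction is spontaneous

Qc = [MZ]² / ([XY]²·[M]·[J]) = (0.77)² / ((2.7)²·(1.5)·(7.5×10⁻⁴)) = 72.3
ΔG = RT ln(Qc/Kc) = (8.314 J mol⁻¹ K⁻¹)(340 K) × ln(72.3/210)
   = (2.827 kJ/mol)(-1.066) = -3.01 kJ/mol
ΔG < 0, so the forward reaction is spontaneous (proceeds forward).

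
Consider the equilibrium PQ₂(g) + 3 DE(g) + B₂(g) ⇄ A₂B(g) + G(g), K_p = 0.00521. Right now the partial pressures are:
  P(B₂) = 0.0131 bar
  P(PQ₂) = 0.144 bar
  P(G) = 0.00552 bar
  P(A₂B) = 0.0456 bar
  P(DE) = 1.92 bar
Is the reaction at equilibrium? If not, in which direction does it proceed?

toward reactants

Q_p = P(A₂B)·P(G) / (P(PQ₂)·P(DE)³·P(B₂)) = (0.0456)·(0.00552) / ((0.144)·(1.92)³·(0.0131)) = 0.0189
Q_p = 0.0189 > K_p = 0.00521, so the reverse reaction proceeds.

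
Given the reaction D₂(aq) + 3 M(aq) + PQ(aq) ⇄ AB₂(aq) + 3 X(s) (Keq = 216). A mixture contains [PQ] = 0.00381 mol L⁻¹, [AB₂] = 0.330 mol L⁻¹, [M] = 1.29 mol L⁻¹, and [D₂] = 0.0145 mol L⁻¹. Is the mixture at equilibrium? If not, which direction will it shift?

no; Q > K, reaction proceeds in reverse

(X is a pure solid — omitted from Q.)
Q = [AB₂] / ([D₂]·[M]³·[PQ]) = (0.330) / ((0.0145)·(1.29)³·(0.00381)) = 2780
Q = 2780 > Keq = 216: net reverse reaction.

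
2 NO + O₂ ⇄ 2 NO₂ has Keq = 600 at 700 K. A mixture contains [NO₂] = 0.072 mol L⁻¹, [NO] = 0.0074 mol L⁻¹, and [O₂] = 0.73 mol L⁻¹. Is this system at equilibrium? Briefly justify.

no; Q < K, reaction proceeds forward

Q = [NO₂]² / ([NO]²·[O₂]) = (0.072)² / ((0.0074)²·(0.73)) = 130
Q = 130 < Keq = 600: net forward reaction.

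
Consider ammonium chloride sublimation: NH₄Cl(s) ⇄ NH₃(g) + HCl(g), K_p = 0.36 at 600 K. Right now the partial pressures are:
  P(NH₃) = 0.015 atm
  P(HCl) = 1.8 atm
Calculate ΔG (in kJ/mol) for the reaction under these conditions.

(NH₄Cl is a pure solid — omitted from Q_p.)
Q_p = P(NH₃)·P(HCl) = (0.015)·(1.8) = 0.0270
ΔG = RT ln(Q_p/K_p) = (8.314 J mol⁻¹ K⁻¹)(600 K) × ln(0.0270/0.36)
   = (4.988 kJ/mol)(-2.590) = -12.9 kJ/mol
ΔG < 0, so the forward reaction is spontaneous (proceeds forward).

ΔG = -12.9 kJ/mol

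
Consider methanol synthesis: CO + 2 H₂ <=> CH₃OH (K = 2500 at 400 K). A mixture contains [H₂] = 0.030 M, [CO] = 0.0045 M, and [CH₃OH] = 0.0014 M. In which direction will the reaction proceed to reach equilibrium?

Q = [CH₃OH] / ([CO]·[H₂]²) = (0.0014) / ((0.0045)·(0.030)²) = 350
Q = 350 < K = 2500, so the forward reaction proceeds.

forward (toward products)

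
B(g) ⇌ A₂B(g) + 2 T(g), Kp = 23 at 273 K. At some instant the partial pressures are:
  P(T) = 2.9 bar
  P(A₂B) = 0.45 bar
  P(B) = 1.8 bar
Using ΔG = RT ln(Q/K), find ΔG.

ΔG = -5.43 kJ/mol

Qp = P(A₂B)·P(T)² / P(B) = (0.45)·(2.9)² / (1.8) = 2.10
ΔG = RT ln(Qp/Kp) = (8.314 J mol⁻¹ K⁻¹)(273 K) × ln(2.10/23)
   = (2.270 kJ/mol)(-2.394) = -5.43 kJ/mol
ΔG < 0, so the forward reaction is spontaneous (proceeds forward).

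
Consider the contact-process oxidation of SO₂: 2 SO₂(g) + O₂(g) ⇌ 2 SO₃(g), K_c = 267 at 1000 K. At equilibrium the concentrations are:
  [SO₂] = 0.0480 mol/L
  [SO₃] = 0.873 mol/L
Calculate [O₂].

At equilibrium, K_c = [SO₃]² / ([SO₂]²·[O₂]) = 267.
(0.873)² / ((0.0480)²·([O₂])) = 267
[O₂] = 1.24 mol/L

[O₂] = 1.24 mol/L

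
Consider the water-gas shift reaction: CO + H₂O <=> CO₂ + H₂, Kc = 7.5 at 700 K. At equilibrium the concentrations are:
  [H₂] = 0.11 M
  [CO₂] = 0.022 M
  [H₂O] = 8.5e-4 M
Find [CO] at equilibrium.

[CO] = 0.38 M

At equilibrium, Kc = [CO₂]·[H₂] / ([CO]·[H₂O]) = 7.5.
(0.022)·(0.11) / (([CO])·(8.5e-4)) = 7.5
[CO] = 0.380 = 0.38 M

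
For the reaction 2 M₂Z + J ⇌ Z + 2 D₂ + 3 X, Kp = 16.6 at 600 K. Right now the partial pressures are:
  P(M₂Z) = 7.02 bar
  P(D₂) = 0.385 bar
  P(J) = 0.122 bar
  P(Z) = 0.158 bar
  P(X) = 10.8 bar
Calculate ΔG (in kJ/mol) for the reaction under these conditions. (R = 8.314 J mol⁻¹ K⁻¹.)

Qp = P(Z)·P(D₂)²·P(X)³ / (P(M₂Z)²·P(J)) = (0.158)·(0.385)²·(10.8)³ / ((7.02)²·(0.122)) = 4.91
ΔG = RT ln(Qp/Kp) = (8.314 J mol⁻¹ K⁻¹)(600 K) × ln(4.91/16.6)
   = (4.988 kJ/mol)(-1.218) = -6.08 kJ/mol
ΔG < 0, so the forward reaction is spontaneous (proceeds forward).

ΔG = -6.08 kJ/mol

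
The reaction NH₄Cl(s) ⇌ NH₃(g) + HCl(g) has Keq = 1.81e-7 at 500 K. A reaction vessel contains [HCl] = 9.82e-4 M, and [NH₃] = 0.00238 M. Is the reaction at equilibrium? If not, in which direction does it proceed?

in the reverse direction

(NH₄Cl is a pure solid — omitted from Q.)
Q = [NH₃]·[HCl] = (0.00238)·(9.82e-4) = 2.34e-6
Q = 2.34e-6 > Keq = 1.81e-7, so the reverse reaction proceeds.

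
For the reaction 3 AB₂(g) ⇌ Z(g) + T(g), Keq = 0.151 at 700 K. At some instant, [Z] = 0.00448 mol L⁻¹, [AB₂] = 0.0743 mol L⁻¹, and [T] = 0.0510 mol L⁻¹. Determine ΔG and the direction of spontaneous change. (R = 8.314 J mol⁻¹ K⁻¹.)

Q = [Z]·[T] / [AB₂]³ = (0.00448)·(0.0510) / (0.0743)³ = 0.557
ΔG = RT ln(Q/Keq) = (8.314 J mol⁻¹ K⁻¹)(700 K) × ln(0.557/0.151)
   = (5.820 kJ/mol)(1.305) = 7.60 kJ/mol
ΔG > 0, so the forward reaction is non-spontaneous (proceeds in reverse).

ΔG = 7.60 kJ/mol; the forward reaction is non-spontaneous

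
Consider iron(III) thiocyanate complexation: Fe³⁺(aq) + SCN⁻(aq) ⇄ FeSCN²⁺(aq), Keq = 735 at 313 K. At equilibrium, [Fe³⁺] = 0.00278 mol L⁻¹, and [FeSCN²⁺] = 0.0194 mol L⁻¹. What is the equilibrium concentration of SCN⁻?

[SCN⁻] = 0.00949 mol L⁻¹

At equilibrium, Keq = [FeSCN²⁺] / ([Fe³⁺]·[SCN⁻]) = 735.
(0.0194) / ((0.00278)·([SCN⁻])) = 735
[SCN⁻] = 0.00949 mol L⁻¹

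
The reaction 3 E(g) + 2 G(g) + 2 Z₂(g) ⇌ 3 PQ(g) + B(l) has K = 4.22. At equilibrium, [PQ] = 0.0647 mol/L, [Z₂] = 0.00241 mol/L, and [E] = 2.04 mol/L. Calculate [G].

[G] = 1.14 mol/L

(B is a pure liquid — omitted from K.)
At equilibrium, K = [PQ]³ / ([E]³·[G]²·[Z₂]²) = 4.22.
(0.0647)³ / ((2.04)³·([G])²·(0.00241)²) = 4.22
[G]² = 1.30 ⇒ [G] = 1.14 mol/L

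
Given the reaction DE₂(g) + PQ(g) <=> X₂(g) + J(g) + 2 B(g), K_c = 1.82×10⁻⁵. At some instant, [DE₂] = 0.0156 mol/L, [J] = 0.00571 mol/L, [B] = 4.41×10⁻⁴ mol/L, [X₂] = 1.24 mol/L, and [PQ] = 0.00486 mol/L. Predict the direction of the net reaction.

Q_c = [X₂]·[J]·[B]² / ([DE₂]·[PQ]) = (1.24)·(0.00571)·(4.41×10⁻⁴)² / ((0.0156)·(0.00486)) = 1.82×10⁻⁵
Q_c = 1.82×10⁻⁵ = K_c, so the system is already at equilibrium.

at equilibrium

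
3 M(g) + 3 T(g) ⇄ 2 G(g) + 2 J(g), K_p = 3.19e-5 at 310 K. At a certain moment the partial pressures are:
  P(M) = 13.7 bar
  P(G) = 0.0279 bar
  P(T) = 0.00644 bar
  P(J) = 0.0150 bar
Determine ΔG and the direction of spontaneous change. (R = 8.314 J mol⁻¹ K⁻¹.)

Q_p = P(G)²·P(J)² / (P(M)³·P(T)³) = (0.0279)²·(0.0150)² / ((13.7)³·(0.00644)³) = 2.55e-4
ΔG = RT ln(Q_p/K_p) = (8.314 J mol⁻¹ K⁻¹)(310 K) × ln(2.55e-4/3.19e-5)
   = (2.577 kJ/mol)(2.079) = 5.36 kJ/mol
ΔG > 0, so the forward reaction is non-spontaneous (proceeds in reverse).

ΔG = 5.36 kJ/mol; the forward reaction is non-spontaneous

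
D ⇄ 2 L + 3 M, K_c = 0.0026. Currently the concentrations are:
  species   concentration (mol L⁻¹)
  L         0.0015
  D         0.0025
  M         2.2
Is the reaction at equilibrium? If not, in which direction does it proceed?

Q_c = [L]²·[M]³ / [D] = (0.0015)²·(2.2)³ / (0.0025) = 0.0096
Q_c = 0.0096 > K_c = 0.0026, so the reverse reaction proceeds.

in the reverse direction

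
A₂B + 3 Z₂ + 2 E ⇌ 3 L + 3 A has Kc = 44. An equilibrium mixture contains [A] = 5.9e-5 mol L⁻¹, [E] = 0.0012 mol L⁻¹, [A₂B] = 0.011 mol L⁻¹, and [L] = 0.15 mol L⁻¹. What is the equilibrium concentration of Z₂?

At equilibrium, Kc = [L]³·[A]³ / ([A₂B]·[Z₂]³·[E]²) = 44.
(0.15)³·(5.9e-5)³ / ((0.011)·([Z₂])³·(0.0012)²) = 44
[Z₂]³ = 9.95e-10 ⇒ [Z₂] = 0.0010 mol L⁻¹

[Z₂] = 0.0010 mol L⁻¹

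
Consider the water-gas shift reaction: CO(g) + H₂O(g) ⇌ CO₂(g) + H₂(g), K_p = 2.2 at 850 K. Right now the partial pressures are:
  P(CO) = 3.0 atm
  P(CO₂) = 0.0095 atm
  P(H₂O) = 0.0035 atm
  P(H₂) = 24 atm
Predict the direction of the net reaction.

Q_p = P(CO₂)·P(H₂) / (P(CO)·P(H₂O)) = (0.0095)·(24) / ((3.0)·(0.0035)) = 22
Q_p = 22 > K_p = 2.2, so the reverse reaction proceeds.

in the reverse direction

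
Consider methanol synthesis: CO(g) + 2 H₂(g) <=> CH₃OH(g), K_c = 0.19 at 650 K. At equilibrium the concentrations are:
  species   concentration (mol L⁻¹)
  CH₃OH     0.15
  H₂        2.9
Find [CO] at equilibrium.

[CO] = 0.094 mol L⁻¹

At equilibrium, K_c = [CH₃OH] / ([CO]·[H₂]²) = 0.19.
(0.15) / (([CO])·(2.9)²) = 0.19
[CO] = 0.0939 = 0.094 mol L⁻¹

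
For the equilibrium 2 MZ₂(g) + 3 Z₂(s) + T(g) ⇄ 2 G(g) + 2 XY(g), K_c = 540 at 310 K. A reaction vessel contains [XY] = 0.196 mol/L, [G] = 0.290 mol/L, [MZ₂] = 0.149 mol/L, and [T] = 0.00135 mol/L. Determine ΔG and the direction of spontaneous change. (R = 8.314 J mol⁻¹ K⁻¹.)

(Z₂ is a pure solid — omitted from Q_c.)
Q_c = [G]²·[XY]² / ([MZ₂]²·[T]) = (0.290)²·(0.196)² / ((0.149)²·(0.00135)) = 108
ΔG = RT ln(Q_c/K_c) = (8.314 J mol⁻¹ K⁻¹)(310 K) × ln(108/540)
   = (2.577 kJ/mol)(-1.609) = -4.15 kJ/mol
ΔG < 0, so the forward reaction is spontaneous (proceeds forward).

ΔG = -4.15 kJ/mol; the forward reaction is spontaneous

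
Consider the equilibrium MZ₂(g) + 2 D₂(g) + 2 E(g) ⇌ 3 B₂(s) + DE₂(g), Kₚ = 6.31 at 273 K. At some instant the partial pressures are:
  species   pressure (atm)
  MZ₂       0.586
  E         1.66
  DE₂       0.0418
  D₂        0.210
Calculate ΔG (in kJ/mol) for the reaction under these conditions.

ΔG = -5.39 kJ/mol

(B₂ is a pure solid — omitted from Qₚ.)
Qₚ = P(DE₂) / (P(MZ₂)·P(D₂)²·P(E)²) = (0.0418) / ((0.586)·(0.210)²·(1.66)²) = 0.587
ΔG = RT ln(Qₚ/Kₚ) = (8.314 J mol⁻¹ K⁻¹)(273 K) × ln(0.587/6.31)
   = (2.270 kJ/mol)(-2.375) = -5.39 kJ/mol
ΔG < 0, so the forward reaction is spontaneous (proceeds forward).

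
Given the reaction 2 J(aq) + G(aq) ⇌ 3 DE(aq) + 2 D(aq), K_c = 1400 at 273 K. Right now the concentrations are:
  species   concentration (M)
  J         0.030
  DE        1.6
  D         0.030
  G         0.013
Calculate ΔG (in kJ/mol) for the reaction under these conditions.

ΔG = -3.39 kJ/mol

Q_c = [DE]³·[D]² / ([J]²·[G]) = (1.6)³·(0.030)² / ((0.030)²·(0.013)) = 315
ΔG = RT ln(Q_c/K_c) = (8.314 J mol⁻¹ K⁻¹)(273 K) × ln(315/1400)
   = (2.270 kJ/mol)(-1.492) = -3.39 kJ/mol
ΔG < 0, so the forward reaction is spontaneous (proceeds forward).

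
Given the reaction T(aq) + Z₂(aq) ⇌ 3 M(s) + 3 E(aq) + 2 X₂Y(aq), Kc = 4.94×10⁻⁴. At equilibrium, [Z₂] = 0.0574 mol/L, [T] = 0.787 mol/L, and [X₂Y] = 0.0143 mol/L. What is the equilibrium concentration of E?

[E] = 0.478 mol/L

(M is a pure solid — omitted from Kc.)
At equilibrium, Kc = [E]³·[X₂Y]² / ([T]·[Z₂]) = 4.94×10⁻⁴.
([E])³·(0.0143)² / ((0.787)·(0.0574)) = 4.94×10⁻⁴
[E]³ = 0.109 ⇒ [E] = 0.478 mol/L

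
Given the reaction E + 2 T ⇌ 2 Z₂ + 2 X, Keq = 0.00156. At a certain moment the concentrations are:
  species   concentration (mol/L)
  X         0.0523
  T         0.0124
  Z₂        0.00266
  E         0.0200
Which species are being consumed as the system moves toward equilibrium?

Z₂, X (products)

Q = [Z₂]²·[X]² / ([E]·[T]²) = (0.00266)²·(0.0523)² / ((0.0200)·(0.0124)²) = 0.00629
Q = 0.00629 > Keq = 0.00156: net reverse reaction.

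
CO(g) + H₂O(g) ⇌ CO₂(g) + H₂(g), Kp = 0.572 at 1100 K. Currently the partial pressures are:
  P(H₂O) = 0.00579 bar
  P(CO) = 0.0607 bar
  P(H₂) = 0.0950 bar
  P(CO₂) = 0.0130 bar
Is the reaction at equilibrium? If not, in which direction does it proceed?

to the left

Qp = P(CO₂)·P(H₂) / (P(CO)·P(H₂O)) = (0.0130)·(0.0950) / ((0.0607)·(0.00579)) = 3.51
Qp = 3.51 > Kp = 0.572, so the reverse reaction proceeds.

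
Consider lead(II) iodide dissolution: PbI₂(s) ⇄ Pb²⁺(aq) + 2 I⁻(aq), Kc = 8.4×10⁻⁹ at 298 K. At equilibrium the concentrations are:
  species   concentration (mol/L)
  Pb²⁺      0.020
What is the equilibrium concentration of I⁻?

[I⁻] = 6.5×10⁻⁴ mol/L

(PbI₂ is a pure solid — omitted from Kc.)
At equilibrium, Kc = [Pb²⁺]·[I⁻]² = 8.4×10⁻⁹.
(0.020)·([I⁻])² = 8.4×10⁻⁹
[I⁻]² = 4.20×10⁻⁷ ⇒ [I⁻] = 6.5×10⁻⁴ mol/L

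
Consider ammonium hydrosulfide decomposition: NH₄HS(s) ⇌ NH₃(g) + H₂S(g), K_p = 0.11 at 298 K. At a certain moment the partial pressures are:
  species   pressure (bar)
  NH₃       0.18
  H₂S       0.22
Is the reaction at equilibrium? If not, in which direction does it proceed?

(NH₄HS is a pure solid — omitted from Q_p.)
Q_p = P(NH₃)·P(H₂S) = (0.18)·(0.22) = 0.040
Q_p = 0.040 < K_p = 0.11, so the forward reaction proceeds.

in the forward direction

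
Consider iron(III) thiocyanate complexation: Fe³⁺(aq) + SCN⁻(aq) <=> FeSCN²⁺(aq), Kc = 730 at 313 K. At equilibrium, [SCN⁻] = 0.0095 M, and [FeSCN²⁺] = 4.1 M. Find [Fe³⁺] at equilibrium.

At equilibrium, Kc = [FeSCN²⁺] / ([Fe³⁺]·[SCN⁻]) = 730.
(4.1) / (([Fe³⁺])·(0.0095)) = 730
[Fe³⁺] = 0.591 = 0.59 M

[Fe³⁺] = 0.59 M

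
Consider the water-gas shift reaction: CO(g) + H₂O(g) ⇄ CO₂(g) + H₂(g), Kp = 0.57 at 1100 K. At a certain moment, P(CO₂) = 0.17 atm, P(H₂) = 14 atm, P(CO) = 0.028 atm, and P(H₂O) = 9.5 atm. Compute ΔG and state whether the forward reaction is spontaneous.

Qp = P(CO₂)·P(H₂) / (P(CO)·P(H₂O)) = (0.17)·(14) / ((0.028)·(9.5)) = 8.95
ΔG = RT ln(Qp/Kp) = (8.314 J mol⁻¹ K⁻¹)(1100 K) × ln(8.95/0.57)
   = (9.145 kJ/mol)(2.754) = 25.2 kJ/mol
ΔG > 0, so the forward reaction is non-spontaneous (proceeds in reverse).

ΔG = 25.2 kJ/mol; the forward reaction is non-spontaneous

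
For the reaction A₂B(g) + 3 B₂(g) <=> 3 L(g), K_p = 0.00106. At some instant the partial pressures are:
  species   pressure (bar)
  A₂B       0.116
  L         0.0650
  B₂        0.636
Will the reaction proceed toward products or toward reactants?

Q_p = P(L)³ / (P(A₂B)·P(B₂)³) = (0.0650)³ / ((0.116)·(0.636)³) = 0.00920
Q_p = 0.00920 > K_p = 0.00106, so the reverse reaction proceeds.

reverse (toward reactants)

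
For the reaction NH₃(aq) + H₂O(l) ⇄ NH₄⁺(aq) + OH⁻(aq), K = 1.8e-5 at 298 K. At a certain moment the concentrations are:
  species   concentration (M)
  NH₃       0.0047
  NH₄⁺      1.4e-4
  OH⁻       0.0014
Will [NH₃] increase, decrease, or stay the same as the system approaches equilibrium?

increase

(H₂O is a pure liquid — omitted from Q.)
Q = [NH₄⁺]·[OH⁻] / [NH₃] = (1.4e-4)·(0.0014) / (0.0047) = 4.2e-5
Q = 4.2e-5 > K = 1.8e-5: net reverse reaction.
NH₃ is a reactant, so it increases.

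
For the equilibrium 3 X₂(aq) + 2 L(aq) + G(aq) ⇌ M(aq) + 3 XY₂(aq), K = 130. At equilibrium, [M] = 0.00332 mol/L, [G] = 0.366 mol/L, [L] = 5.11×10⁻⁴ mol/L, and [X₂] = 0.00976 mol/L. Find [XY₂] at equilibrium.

[XY₂] = 0.00152 mol/L

At equilibrium, K = [M]·[XY₂]³ / ([X₂]³·[L]²·[G]) = 130.
(0.00332)·([XY₂])³ / ((0.00976)³·(5.11×10⁻⁴)²·(0.366)) = 130
[XY₂]³ = 3.48×10⁻⁹ ⇒ [XY₂] = 0.00152 mol/L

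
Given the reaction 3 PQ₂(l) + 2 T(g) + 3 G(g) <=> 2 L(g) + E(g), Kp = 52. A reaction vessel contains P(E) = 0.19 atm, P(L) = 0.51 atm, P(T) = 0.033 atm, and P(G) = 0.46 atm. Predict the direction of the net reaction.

(PQ₂ is a pure liquid — omitted from Qp.)
Qp = P(L)²·P(E) / (P(T)²·P(G)³) = (0.51)²·(0.19) / ((0.033)²·(0.46)³) = 470
Qp = 470 > Kp = 52, so the reverse reaction proceeds.

reverse (toward reactants)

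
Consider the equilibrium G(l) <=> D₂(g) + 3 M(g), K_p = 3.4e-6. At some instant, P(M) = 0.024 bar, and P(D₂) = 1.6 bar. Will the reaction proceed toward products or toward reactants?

(G is a pure liquid — omitted from Q_p.)
Q_p = P(D₂)·P(M)³ = (1.6)·(0.024)³ = 2.2e-5
Q_p = 2.2e-5 > K_p = 3.4e-6, so the reverse reaction proceeds.

to the left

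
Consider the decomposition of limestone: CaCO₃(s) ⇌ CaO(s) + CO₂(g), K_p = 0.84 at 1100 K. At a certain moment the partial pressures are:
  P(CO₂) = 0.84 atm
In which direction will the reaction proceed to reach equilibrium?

no net change (already at equilibrium)

(CaCO₃, CaO are pure solids — omitted from Q_p.)
Q_p = P(CO₂) = 0.84
Q_p = 0.84 = K_p, so the system is already at equilibrium.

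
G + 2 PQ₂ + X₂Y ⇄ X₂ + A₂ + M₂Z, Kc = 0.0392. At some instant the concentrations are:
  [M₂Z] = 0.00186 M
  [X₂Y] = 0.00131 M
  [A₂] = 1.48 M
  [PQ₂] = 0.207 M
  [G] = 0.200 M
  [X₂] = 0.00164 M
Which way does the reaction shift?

reverse (toward reactants)

Qc = [X₂]·[A₂]·[M₂Z] / ([G]·[PQ₂]²·[X₂Y]) = (0.00164)·(1.48)·(0.00186) / ((0.200)·(0.207)²·(0.00131)) = 0.402
Qc = 0.402 > Kc = 0.0392, so the reverse reaction proceeds.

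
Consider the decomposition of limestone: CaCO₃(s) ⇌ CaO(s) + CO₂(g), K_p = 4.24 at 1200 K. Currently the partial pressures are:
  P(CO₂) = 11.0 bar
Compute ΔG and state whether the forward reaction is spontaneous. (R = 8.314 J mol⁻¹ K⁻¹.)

(CaCO₃, CaO are pure solids — omitted from Q_p.)
Q_p = P(CO₂) = 11.0
ΔG = RT ln(Q_p/K_p) = (8.314 J mol⁻¹ K⁻¹)(1200 K) × ln(11.0/4.24)
   = (9.977 kJ/mol)(0.9533) = 9.51 kJ/mol
ΔG > 0, so the forward reaction is non-spontaneous (proceeds in reverse).

ΔG = 9.51 kJ/mol; the forward reaction is non-spontaneous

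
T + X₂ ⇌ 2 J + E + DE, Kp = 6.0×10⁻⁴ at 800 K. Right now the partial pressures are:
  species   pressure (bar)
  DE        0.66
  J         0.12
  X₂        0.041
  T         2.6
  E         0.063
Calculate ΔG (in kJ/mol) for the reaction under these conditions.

Qp = P(J)²·P(E)·P(DE) / (P(T)·P(X₂)) = (0.12)²·(0.063)·(0.66) / ((2.6)·(0.041)) = 0.00562
ΔG = RT ln(Qp/Kp) = (8.314 J mol⁻¹ K⁻¹)(800 K) × ln(0.00562/6.0×10⁻⁴)
   = (6.651 kJ/mol)(2.237) = 14.9 kJ/mol
ΔG > 0, so the forward reaction is non-spontaneous (proceeds in reverse).

ΔG = 14.9 kJ/mol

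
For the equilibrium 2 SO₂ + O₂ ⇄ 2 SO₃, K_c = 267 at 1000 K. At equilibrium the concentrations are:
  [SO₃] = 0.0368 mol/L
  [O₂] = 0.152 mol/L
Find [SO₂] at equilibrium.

[SO₂] = 0.00578 mol/L

At equilibrium, K_c = [SO₃]² / ([SO₂]²·[O₂]) = 267.
(0.0368)² / (([SO₂])²·(0.152)) = 267
[SO₂]² = 3.34×10⁻⁵ ⇒ [SO₂] = 0.00578 mol/L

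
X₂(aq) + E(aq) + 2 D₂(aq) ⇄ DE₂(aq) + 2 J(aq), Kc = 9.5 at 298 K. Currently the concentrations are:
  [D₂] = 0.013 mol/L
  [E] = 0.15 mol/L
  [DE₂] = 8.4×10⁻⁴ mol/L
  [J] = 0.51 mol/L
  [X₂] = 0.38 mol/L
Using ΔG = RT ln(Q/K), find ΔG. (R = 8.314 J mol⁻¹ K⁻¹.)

ΔG = 2.16 kJ/mol

Qc = [DE₂]·[J]² / ([X₂]·[E]·[D₂]²) = (8.4×10⁻⁴)·(0.51)² / ((0.38)·(0.15)·(0.013)²) = 22.7
ΔG = RT ln(Qc/Kc) = (8.314 J mol⁻¹ K⁻¹)(298 K) × ln(22.7/9.5)
   = (2.478 kJ/mol)(0.8711) = 2.16 kJ/mol
ΔG > 0, so the forward reaction is non-spontaneous (proceeds in reverse).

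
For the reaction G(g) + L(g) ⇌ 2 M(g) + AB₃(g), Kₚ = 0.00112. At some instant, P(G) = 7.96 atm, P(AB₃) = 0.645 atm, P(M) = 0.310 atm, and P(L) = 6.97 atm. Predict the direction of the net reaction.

Qₚ = P(M)²·P(AB₃) / (P(G)·P(L)) = (0.310)²·(0.645) / ((7.96)·(6.97)) = 0.00112
Qₚ = 0.00112 = Kₚ, so the system is already at equilibrium.

neither direction; the system is at equilibrium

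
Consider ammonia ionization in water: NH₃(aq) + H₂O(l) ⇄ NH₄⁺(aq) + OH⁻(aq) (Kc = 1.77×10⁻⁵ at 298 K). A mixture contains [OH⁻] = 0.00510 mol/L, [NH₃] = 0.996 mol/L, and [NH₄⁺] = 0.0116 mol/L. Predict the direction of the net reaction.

(H₂O is a pure liquid — omitted from Qc.)
Qc = [NH₄⁺]·[OH⁻] / [NH₃] = (0.0116)·(0.00510) / (0.996) = 5.94×10⁻⁵
Qc = 5.94×10⁻⁵ > Kc = 1.77×10⁻⁵, so the reverse reaction proceeds.

reverse (toward reactants)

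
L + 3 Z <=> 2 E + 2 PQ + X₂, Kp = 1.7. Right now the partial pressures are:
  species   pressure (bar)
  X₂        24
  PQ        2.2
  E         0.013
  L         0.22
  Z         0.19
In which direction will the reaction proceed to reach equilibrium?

in the reverse direction

Qp = P(E)²·P(PQ)²·P(X₂) / (P(L)·P(Z)³) = (0.013)²·(2.2)²·(24) / ((0.22)·(0.19)³) = 13
Qp = 13 > Kp = 1.7, so the reverse reaction proceeds.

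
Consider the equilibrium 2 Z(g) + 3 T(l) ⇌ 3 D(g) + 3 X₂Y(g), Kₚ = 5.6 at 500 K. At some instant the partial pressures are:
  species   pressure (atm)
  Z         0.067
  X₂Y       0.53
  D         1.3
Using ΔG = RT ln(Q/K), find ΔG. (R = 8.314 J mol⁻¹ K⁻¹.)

ΔG = 10.7 kJ/mol

(T is a pure liquid — omitted from Qₚ.)
Qₚ = P(D)³·P(X₂Y)³ / P(Z)² = (1.3)³·(0.53)³ / (0.067)² = 72.9
ΔG = RT ln(Qₚ/Kₚ) = (8.314 J mol⁻¹ K⁻¹)(500 K) × ln(72.9/5.6)
   = (4.157 kJ/mol)(2.566) = 10.7 kJ/mol
ΔG > 0, so the forward reaction is non-spontaneous (proceeds in reverse).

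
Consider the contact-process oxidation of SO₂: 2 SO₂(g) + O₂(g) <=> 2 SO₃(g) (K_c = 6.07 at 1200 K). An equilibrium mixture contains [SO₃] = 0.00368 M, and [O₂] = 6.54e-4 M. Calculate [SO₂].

At equilibrium, K_c = [SO₃]² / ([SO₂]²·[O₂]) = 6.07.
(0.00368)² / (([SO₂])²·(6.54e-4)) = 6.07
[SO₂]² = 0.00341 ⇒ [SO₂] = 0.0584 M

[SO₂] = 0.0584 M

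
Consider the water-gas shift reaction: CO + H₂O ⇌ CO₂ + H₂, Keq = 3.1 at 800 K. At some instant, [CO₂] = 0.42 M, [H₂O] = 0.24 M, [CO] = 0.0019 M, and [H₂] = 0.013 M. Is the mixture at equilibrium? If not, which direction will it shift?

no; Q > K, reaction proceeds in reverse

Q = [CO₂]·[H₂] / ([CO]·[H₂O]) = (0.42)·(0.013) / ((0.0019)·(0.24)) = 12
Q = 12 > Keq = 3.1: net reverse reaction.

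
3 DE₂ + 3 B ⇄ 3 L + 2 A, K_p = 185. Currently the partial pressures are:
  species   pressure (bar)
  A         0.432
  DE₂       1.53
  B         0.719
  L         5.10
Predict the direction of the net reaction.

Q_p = P(L)³·P(A)² / (P(DE₂)³·P(B)³) = (5.10)³·(0.432)² / ((1.53)³·(0.719)³) = 18.6
Q_p = 18.6 < K_p = 185, so the forward reaction proceeds.

toward products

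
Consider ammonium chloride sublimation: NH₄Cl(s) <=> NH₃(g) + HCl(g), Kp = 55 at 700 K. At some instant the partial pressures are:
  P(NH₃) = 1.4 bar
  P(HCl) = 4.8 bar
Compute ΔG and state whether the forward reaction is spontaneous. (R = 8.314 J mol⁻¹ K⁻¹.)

ΔG = -12.2 kJ/mol; the forward reaction is spontaneous

(NH₄Cl is a pure solid — omitted from Qp.)
Qp = P(NH₃)·P(HCl) = (1.4)·(4.8) = 6.72
ΔG = RT ln(Qp/Kp) = (8.314 J mol⁻¹ K⁻¹)(700 K) × ln(6.72/55)
   = (5.820 kJ/mol)(-2.102) = -12.2 kJ/mol
ΔG < 0, so the forward reaction is spontaneous (proceeds forward).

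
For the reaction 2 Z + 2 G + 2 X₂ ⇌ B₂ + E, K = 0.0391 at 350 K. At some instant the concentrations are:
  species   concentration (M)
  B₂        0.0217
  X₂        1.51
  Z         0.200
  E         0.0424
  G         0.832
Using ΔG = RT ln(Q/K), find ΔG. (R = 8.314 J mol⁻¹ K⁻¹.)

ΔG = -2.87 kJ/mol

Q = [B₂]·[E] / ([Z]²·[G]²·[X₂]²) = (0.0217)·(0.0424) / ((0.200)²·(0.832)²·(1.51)²) = 0.0146
ΔG = RT ln(Q/K) = (8.314 J mol⁻¹ K⁻¹)(350 K) × ln(0.0146/0.0391)
   = (2.910 kJ/mol)(-0.9851) = -2.87 kJ/mol
ΔG < 0, so the forward reaction is spontaneous (proceeds forward).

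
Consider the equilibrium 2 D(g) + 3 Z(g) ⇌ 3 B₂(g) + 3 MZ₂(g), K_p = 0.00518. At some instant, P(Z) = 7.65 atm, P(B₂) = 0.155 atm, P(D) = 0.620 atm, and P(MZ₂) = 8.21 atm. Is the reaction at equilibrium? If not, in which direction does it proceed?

Q_p = P(B₂)³·P(MZ₂)³ / (P(D)²·P(Z)³) = (0.155)³·(8.21)³ / ((0.620)²·(7.65)³) = 0.0120
Q_p = 0.0120 > K_p = 0.00518, so the reverse reaction proceeds.

toward reactants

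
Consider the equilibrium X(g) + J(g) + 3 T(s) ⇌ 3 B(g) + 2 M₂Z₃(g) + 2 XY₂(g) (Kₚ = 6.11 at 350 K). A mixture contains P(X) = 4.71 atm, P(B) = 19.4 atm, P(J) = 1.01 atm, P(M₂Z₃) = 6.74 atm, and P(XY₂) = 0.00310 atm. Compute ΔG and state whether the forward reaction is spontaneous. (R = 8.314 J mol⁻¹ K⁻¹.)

ΔG = -6.43 kJ/mol; the forward reaction is spontaneous

(T is a pure solid — omitted from Qₚ.)
Qₚ = P(B)³·P(M₂Z₃)²·P(XY₂)² / (P(X)·P(J)) = (19.4)³·(6.74)²·(0.00310)² / ((4.71)·(1.01)) = 0.670
ΔG = RT ln(Qₚ/Kₚ) = (8.314 J mol⁻¹ K⁻¹)(350 K) × ln(0.670/6.11)
   = (2.910 kJ/mol)(-2.210) = -6.43 kJ/mol
ΔG < 0, so the forward reaction is spontaneous (proceeds forward).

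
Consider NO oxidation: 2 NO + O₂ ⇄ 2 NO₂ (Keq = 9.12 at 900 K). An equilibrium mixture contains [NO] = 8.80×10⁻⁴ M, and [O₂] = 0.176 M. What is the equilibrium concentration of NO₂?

At equilibrium, Keq = [NO₂]² / ([NO]²·[O₂]) = 9.12.
([NO₂])² / ((8.80×10⁻⁴)²·(0.176)) = 9.12
[NO₂]² = 1.24×10⁻⁶ ⇒ [NO₂] = 0.00111 M

[NO₂] = 0.00111 M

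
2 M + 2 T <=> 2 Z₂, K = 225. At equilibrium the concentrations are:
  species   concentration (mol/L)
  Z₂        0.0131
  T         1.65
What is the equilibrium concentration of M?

[M] = 5.29×10⁻⁴ mol/L

At equilibrium, K = [Z₂]² / ([M]²·[T]²) = 225.
(0.0131)² / (([M])²·(1.65)²) = 225
[M]² = 2.80×10⁻⁷ ⇒ [M] = 5.29×10⁻⁴ mol/L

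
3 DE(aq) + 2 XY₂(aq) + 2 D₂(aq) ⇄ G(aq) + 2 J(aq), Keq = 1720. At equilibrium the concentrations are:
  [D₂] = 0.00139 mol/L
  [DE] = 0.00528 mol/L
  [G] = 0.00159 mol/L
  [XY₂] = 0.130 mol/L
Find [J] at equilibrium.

[J] = 7.21e-5 mol/L

At equilibrium, Keq = [G]·[J]² / ([DE]³·[XY₂]²·[D₂]²) = 1720.
(0.00159)·([J])² / ((0.00528)³·(0.130)²·(0.00139)²) = 1720
[J]² = 5.20e-9 ⇒ [J] = 7.21e-5 mol/L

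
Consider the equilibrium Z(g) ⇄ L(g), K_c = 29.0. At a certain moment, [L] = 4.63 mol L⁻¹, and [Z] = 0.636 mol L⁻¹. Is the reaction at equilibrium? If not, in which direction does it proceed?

forward (toward products)

Q_c = [L] / [Z] = (4.63) / (0.636) = 7.28
Q_c = 7.28 < K_c = 29.0, so the forward reaction proceeds.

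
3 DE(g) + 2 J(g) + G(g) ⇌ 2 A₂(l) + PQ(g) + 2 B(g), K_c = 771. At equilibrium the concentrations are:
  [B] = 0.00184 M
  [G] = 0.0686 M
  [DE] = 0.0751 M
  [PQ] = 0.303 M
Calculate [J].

(A₂ is a pure liquid — omitted from K_c.)
At equilibrium, K_c = [PQ]·[B]² / ([DE]³·[J]²·[G]) = 771.
(0.303)·(0.00184)² / ((0.0751)³·([J])²·(0.0686)) = 771
[J]² = 4.58×10⁻⁵ ⇒ [J] = 0.00677 M

[J] = 0.00677 M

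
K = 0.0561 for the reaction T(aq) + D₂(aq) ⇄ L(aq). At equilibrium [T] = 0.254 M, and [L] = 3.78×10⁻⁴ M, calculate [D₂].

[D₂] = 0.0265 M

At equilibrium, K = [L] / ([T]·[D₂]) = 0.0561.
(3.78×10⁻⁴) / ((0.254)·([D₂])) = 0.0561
[D₂] = 0.0265 M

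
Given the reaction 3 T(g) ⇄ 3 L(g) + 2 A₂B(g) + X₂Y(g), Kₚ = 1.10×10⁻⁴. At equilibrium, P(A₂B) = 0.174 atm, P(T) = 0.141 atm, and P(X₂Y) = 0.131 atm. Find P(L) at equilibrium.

P(L) = 0.0427 atm

At equilibrium, Kₚ = P(L)³·P(A₂B)²·P(X₂Y) / P(T)³ = 1.10×10⁻⁴.
(P(L))³·(0.174)²·(0.131) / (0.141)³ = 1.10×10⁻⁴
P(L)³ = 7.77×10⁻⁵ ⇒ P(L) = 0.0427 atm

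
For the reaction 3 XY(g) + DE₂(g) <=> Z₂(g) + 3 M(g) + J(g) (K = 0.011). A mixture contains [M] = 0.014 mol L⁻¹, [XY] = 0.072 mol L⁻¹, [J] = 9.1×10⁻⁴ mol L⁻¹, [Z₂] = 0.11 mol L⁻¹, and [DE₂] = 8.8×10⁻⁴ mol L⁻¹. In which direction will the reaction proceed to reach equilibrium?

in the forward direction

Q = [Z₂]·[M]³·[J] / ([XY]³·[DE₂]) = (0.11)·(0.014)³·(9.1×10⁻⁴) / ((0.072)³·(8.8×10⁻⁴)) = 8.4×10⁻⁴
Q = 8.4×10⁻⁴ < K = 0.011, so the forward reaction proceeds.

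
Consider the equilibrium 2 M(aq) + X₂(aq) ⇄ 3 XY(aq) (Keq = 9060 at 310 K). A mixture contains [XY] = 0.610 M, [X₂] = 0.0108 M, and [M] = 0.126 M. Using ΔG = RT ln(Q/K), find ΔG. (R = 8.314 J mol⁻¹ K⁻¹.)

ΔG = -4.96 kJ/mol

Q = [XY]³ / ([M]²·[X₂]) = (0.610)³ / ((0.126)²·(0.0108)) = 1320
ΔG = RT ln(Q/Keq) = (8.314 J mol⁻¹ K⁻¹)(310 K) × ln(1320/9060)
   = (2.577 kJ/mol)(-1.926) = -4.96 kJ/mol
ΔG < 0, so the forward reaction is spontaneous (proceeds forward).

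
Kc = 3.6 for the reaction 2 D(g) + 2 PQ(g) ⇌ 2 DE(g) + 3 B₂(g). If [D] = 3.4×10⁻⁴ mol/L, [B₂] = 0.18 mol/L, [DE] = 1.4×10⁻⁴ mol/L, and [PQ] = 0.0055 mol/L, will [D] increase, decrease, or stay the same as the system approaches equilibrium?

increase

Qc = [DE]²·[B₂]³ / ([D]²·[PQ]²) = (1.4×10⁻⁴)²·(0.18)³ / ((3.4×10⁻⁴)²·(0.0055)²) = 33
Qc = 33 > Kc = 3.6: net reverse reaction.
D is a reactant, so it increases.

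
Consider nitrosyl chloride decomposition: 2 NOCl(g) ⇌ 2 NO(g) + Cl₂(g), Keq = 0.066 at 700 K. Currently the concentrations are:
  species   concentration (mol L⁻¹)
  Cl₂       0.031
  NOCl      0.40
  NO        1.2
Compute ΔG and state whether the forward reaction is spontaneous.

Q = [NO]²·[Cl₂] / [NOCl]² = (1.2)²·(0.031) / (0.40)² = 0.279
ΔG = RT ln(Q/Keq) = (8.314 J mol⁻¹ K⁻¹)(700 K) × ln(0.279/0.066)
   = (5.820 kJ/mol)(1.442) = 8.39 kJ/mol
ΔG > 0, so the forward reaction is non-spontaneous (proceeds in reverse).

ΔG = 8.39 kJ/mol; the forward reaction is non-spontaneous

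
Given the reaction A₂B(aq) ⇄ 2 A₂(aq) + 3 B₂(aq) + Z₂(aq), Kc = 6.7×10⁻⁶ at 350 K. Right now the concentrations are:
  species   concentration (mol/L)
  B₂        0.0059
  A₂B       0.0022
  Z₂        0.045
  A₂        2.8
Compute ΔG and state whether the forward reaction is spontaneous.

Qc = [A₂]²·[B₂]³·[Z₂] / [A₂B] = (2.8)²·(0.0059)³·(0.045) / (0.0022) = 3.29×10⁻⁵
ΔG = RT ln(Qc/Kc) = (8.314 J mol⁻¹ K⁻¹)(350 K) × ln(3.29×10⁻⁵/6.7×10⁻⁶)
   = (2.910 kJ/mol)(1.591) = 4.63 kJ/mol
ΔG > 0, so the forward reaction is non-spontaneous (proceeds in reverse).

ΔG = 4.63 kJ/mol; the forward reaction is non-spontaneous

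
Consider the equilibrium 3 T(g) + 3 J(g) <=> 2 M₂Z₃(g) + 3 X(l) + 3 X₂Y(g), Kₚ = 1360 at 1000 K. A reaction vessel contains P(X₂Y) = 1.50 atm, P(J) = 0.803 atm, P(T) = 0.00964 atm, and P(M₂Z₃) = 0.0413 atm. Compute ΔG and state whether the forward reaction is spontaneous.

(X is a pure liquid — omitted from Qₚ.)
Qₚ = P(M₂Z₃)²·P(X₂Y)³ / (P(T)³·P(J)³) = (0.0413)²·(1.50)³ / ((0.00964)³·(0.803)³) = 12400
ΔG = RT ln(Qₚ/Kₚ) = (8.314 J mol⁻¹ K⁻¹)(1000 K) × ln(12400/1360)
   = (8.314 kJ/mol)(2.210) = 18.4 kJ/mol
ΔG > 0, so the forward reaction is non-spontaneous (proceeds in reverse).

ΔG = 18.4 kJ/mol; the forward reaction is non-spontaneous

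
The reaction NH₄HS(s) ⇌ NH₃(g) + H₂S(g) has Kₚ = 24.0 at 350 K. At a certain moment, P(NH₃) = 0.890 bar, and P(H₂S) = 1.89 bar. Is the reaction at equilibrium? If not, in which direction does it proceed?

toward products

(NH₄HS is a pure solid — omitted from Qₚ.)
Qₚ = P(NH₃)·P(H₂S) = (0.890)·(1.89) = 1.68
Qₚ = 1.68 < Kₚ = 24.0, so the forward reaction proceeds.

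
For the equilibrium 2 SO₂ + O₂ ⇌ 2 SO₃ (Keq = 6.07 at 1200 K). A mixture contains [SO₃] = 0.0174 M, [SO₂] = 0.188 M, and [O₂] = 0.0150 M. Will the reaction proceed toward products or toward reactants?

Q = [SO₃]² / ([SO₂]²·[O₂]) = (0.0174)² / ((0.188)²·(0.0150)) = 0.571
Q = 0.571 < Keq = 6.07, so the forward reaction proceeds.

toward products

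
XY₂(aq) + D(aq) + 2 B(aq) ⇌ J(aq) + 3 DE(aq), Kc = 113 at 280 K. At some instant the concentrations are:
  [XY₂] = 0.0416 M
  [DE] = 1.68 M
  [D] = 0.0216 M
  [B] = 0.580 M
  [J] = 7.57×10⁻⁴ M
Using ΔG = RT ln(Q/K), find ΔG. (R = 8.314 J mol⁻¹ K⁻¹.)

ΔG = -5.24 kJ/mol

Qc = [J]·[DE]³ / ([XY₂]·[D]·[B]²) = (7.57×10⁻⁴)·(1.68)³ / ((0.0416)·(0.0216)·(0.580)²) = 11.9
ΔG = RT ln(Qc/Kc) = (8.314 J mol⁻¹ K⁻¹)(280 K) × ln(11.9/113)
   = (2.328 kJ/mol)(-2.251) = -5.24 kJ/mol
ΔG < 0, so the forward reaction is spontaneous (proceeds forward).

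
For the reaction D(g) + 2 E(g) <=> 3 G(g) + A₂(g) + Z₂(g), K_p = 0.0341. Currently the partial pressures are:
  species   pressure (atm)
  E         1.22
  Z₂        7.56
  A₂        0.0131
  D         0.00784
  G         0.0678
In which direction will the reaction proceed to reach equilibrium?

Q_p = P(G)³·P(A₂)·P(Z₂) / (P(D)·P(E)²) = (0.0678)³·(0.0131)·(7.56) / ((0.00784)·(1.22)²) = 0.00265
Q_p = 0.00265 < K_p = 0.0341, so the forward reaction proceeds.

forward (toward products)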